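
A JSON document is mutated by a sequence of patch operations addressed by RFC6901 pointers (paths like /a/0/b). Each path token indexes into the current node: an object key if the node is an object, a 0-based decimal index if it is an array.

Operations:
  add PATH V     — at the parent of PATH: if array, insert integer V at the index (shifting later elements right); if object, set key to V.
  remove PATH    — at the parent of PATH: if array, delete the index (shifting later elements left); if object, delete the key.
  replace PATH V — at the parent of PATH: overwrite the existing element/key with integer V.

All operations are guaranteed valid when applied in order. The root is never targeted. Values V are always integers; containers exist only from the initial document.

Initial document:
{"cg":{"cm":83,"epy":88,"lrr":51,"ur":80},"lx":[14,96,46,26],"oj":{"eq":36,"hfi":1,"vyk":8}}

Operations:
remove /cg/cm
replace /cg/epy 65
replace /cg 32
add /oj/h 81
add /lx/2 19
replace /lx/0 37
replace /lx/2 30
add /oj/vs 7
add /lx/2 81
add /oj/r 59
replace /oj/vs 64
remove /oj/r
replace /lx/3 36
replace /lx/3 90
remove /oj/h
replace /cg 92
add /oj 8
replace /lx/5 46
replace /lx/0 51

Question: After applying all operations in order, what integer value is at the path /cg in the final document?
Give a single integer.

After op 1 (remove /cg/cm): {"cg":{"epy":88,"lrr":51,"ur":80},"lx":[14,96,46,26],"oj":{"eq":36,"hfi":1,"vyk":8}}
After op 2 (replace /cg/epy 65): {"cg":{"epy":65,"lrr":51,"ur":80},"lx":[14,96,46,26],"oj":{"eq":36,"hfi":1,"vyk":8}}
After op 3 (replace /cg 32): {"cg":32,"lx":[14,96,46,26],"oj":{"eq":36,"hfi":1,"vyk":8}}
After op 4 (add /oj/h 81): {"cg":32,"lx":[14,96,46,26],"oj":{"eq":36,"h":81,"hfi":1,"vyk":8}}
After op 5 (add /lx/2 19): {"cg":32,"lx":[14,96,19,46,26],"oj":{"eq":36,"h":81,"hfi":1,"vyk":8}}
After op 6 (replace /lx/0 37): {"cg":32,"lx":[37,96,19,46,26],"oj":{"eq":36,"h":81,"hfi":1,"vyk":8}}
After op 7 (replace /lx/2 30): {"cg":32,"lx":[37,96,30,46,26],"oj":{"eq":36,"h":81,"hfi":1,"vyk":8}}
After op 8 (add /oj/vs 7): {"cg":32,"lx":[37,96,30,46,26],"oj":{"eq":36,"h":81,"hfi":1,"vs":7,"vyk":8}}
After op 9 (add /lx/2 81): {"cg":32,"lx":[37,96,81,30,46,26],"oj":{"eq":36,"h":81,"hfi":1,"vs":7,"vyk":8}}
After op 10 (add /oj/r 59): {"cg":32,"lx":[37,96,81,30,46,26],"oj":{"eq":36,"h":81,"hfi":1,"r":59,"vs":7,"vyk":8}}
After op 11 (replace /oj/vs 64): {"cg":32,"lx":[37,96,81,30,46,26],"oj":{"eq":36,"h":81,"hfi":1,"r":59,"vs":64,"vyk":8}}
After op 12 (remove /oj/r): {"cg":32,"lx":[37,96,81,30,46,26],"oj":{"eq":36,"h":81,"hfi":1,"vs":64,"vyk":8}}
After op 13 (replace /lx/3 36): {"cg":32,"lx":[37,96,81,36,46,26],"oj":{"eq":36,"h":81,"hfi":1,"vs":64,"vyk":8}}
After op 14 (replace /lx/3 90): {"cg":32,"lx":[37,96,81,90,46,26],"oj":{"eq":36,"h":81,"hfi":1,"vs":64,"vyk":8}}
After op 15 (remove /oj/h): {"cg":32,"lx":[37,96,81,90,46,26],"oj":{"eq":36,"hfi":1,"vs":64,"vyk":8}}
After op 16 (replace /cg 92): {"cg":92,"lx":[37,96,81,90,46,26],"oj":{"eq":36,"hfi":1,"vs":64,"vyk":8}}
After op 17 (add /oj 8): {"cg":92,"lx":[37,96,81,90,46,26],"oj":8}
After op 18 (replace /lx/5 46): {"cg":92,"lx":[37,96,81,90,46,46],"oj":8}
After op 19 (replace /lx/0 51): {"cg":92,"lx":[51,96,81,90,46,46],"oj":8}
Value at /cg: 92

Answer: 92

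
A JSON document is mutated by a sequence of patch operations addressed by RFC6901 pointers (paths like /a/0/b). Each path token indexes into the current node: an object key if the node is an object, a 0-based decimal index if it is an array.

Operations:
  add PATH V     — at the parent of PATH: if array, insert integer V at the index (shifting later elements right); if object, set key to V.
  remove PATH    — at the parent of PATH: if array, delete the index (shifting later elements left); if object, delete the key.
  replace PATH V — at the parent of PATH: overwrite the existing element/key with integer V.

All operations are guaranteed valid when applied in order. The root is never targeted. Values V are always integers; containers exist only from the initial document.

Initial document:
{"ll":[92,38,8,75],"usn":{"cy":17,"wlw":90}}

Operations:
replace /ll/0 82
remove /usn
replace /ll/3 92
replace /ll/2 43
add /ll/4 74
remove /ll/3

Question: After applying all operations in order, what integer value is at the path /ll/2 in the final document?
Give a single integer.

Answer: 43

Derivation:
After op 1 (replace /ll/0 82): {"ll":[82,38,8,75],"usn":{"cy":17,"wlw":90}}
After op 2 (remove /usn): {"ll":[82,38,8,75]}
After op 3 (replace /ll/3 92): {"ll":[82,38,8,92]}
After op 4 (replace /ll/2 43): {"ll":[82,38,43,92]}
After op 5 (add /ll/4 74): {"ll":[82,38,43,92,74]}
After op 6 (remove /ll/3): {"ll":[82,38,43,74]}
Value at /ll/2: 43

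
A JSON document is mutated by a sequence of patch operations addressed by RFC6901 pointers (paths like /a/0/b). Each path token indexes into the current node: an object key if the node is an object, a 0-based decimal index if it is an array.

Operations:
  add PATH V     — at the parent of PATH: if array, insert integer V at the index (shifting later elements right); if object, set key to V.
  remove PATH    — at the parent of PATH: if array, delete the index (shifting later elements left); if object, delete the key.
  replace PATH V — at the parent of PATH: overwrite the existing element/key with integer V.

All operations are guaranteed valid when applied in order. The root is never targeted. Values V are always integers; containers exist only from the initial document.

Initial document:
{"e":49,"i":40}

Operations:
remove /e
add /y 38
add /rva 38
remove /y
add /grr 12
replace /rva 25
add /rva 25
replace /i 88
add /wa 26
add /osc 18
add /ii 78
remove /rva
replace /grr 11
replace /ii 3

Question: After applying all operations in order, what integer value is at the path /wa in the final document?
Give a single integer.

After op 1 (remove /e): {"i":40}
After op 2 (add /y 38): {"i":40,"y":38}
After op 3 (add /rva 38): {"i":40,"rva":38,"y":38}
After op 4 (remove /y): {"i":40,"rva":38}
After op 5 (add /grr 12): {"grr":12,"i":40,"rva":38}
After op 6 (replace /rva 25): {"grr":12,"i":40,"rva":25}
After op 7 (add /rva 25): {"grr":12,"i":40,"rva":25}
After op 8 (replace /i 88): {"grr":12,"i":88,"rva":25}
After op 9 (add /wa 26): {"grr":12,"i":88,"rva":25,"wa":26}
After op 10 (add /osc 18): {"grr":12,"i":88,"osc":18,"rva":25,"wa":26}
After op 11 (add /ii 78): {"grr":12,"i":88,"ii":78,"osc":18,"rva":25,"wa":26}
After op 12 (remove /rva): {"grr":12,"i":88,"ii":78,"osc":18,"wa":26}
After op 13 (replace /grr 11): {"grr":11,"i":88,"ii":78,"osc":18,"wa":26}
After op 14 (replace /ii 3): {"grr":11,"i":88,"ii":3,"osc":18,"wa":26}
Value at /wa: 26

Answer: 26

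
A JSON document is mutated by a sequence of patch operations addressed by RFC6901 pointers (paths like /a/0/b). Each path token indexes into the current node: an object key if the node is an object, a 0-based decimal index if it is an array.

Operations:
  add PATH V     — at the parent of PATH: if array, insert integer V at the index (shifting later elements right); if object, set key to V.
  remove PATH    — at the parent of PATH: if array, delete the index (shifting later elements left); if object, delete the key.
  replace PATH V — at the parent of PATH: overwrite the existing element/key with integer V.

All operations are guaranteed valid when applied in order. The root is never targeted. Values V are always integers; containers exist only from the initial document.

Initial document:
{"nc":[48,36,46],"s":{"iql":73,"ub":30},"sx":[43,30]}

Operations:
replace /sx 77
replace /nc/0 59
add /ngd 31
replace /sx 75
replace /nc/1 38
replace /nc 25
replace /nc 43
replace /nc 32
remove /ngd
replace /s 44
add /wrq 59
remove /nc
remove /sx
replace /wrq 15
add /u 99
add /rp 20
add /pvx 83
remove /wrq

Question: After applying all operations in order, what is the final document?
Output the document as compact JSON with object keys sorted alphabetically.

After op 1 (replace /sx 77): {"nc":[48,36,46],"s":{"iql":73,"ub":30},"sx":77}
After op 2 (replace /nc/0 59): {"nc":[59,36,46],"s":{"iql":73,"ub":30},"sx":77}
After op 3 (add /ngd 31): {"nc":[59,36,46],"ngd":31,"s":{"iql":73,"ub":30},"sx":77}
After op 4 (replace /sx 75): {"nc":[59,36,46],"ngd":31,"s":{"iql":73,"ub":30},"sx":75}
After op 5 (replace /nc/1 38): {"nc":[59,38,46],"ngd":31,"s":{"iql":73,"ub":30},"sx":75}
After op 6 (replace /nc 25): {"nc":25,"ngd":31,"s":{"iql":73,"ub":30},"sx":75}
After op 7 (replace /nc 43): {"nc":43,"ngd":31,"s":{"iql":73,"ub":30},"sx":75}
After op 8 (replace /nc 32): {"nc":32,"ngd":31,"s":{"iql":73,"ub":30},"sx":75}
After op 9 (remove /ngd): {"nc":32,"s":{"iql":73,"ub":30},"sx":75}
After op 10 (replace /s 44): {"nc":32,"s":44,"sx":75}
After op 11 (add /wrq 59): {"nc":32,"s":44,"sx":75,"wrq":59}
After op 12 (remove /nc): {"s":44,"sx":75,"wrq":59}
After op 13 (remove /sx): {"s":44,"wrq":59}
After op 14 (replace /wrq 15): {"s":44,"wrq":15}
After op 15 (add /u 99): {"s":44,"u":99,"wrq":15}
After op 16 (add /rp 20): {"rp":20,"s":44,"u":99,"wrq":15}
After op 17 (add /pvx 83): {"pvx":83,"rp":20,"s":44,"u":99,"wrq":15}
After op 18 (remove /wrq): {"pvx":83,"rp":20,"s":44,"u":99}

Answer: {"pvx":83,"rp":20,"s":44,"u":99}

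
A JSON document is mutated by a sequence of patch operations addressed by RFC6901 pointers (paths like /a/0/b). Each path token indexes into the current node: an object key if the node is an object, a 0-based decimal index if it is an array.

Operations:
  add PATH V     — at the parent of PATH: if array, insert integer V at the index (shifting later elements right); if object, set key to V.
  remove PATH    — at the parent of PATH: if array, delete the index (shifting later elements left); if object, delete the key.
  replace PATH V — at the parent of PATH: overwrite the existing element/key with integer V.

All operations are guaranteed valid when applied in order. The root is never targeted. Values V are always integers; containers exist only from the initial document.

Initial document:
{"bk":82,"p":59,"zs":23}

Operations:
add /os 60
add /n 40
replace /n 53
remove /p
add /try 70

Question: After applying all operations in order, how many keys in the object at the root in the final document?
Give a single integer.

After op 1 (add /os 60): {"bk":82,"os":60,"p":59,"zs":23}
After op 2 (add /n 40): {"bk":82,"n":40,"os":60,"p":59,"zs":23}
After op 3 (replace /n 53): {"bk":82,"n":53,"os":60,"p":59,"zs":23}
After op 4 (remove /p): {"bk":82,"n":53,"os":60,"zs":23}
After op 5 (add /try 70): {"bk":82,"n":53,"os":60,"try":70,"zs":23}
Size at the root: 5

Answer: 5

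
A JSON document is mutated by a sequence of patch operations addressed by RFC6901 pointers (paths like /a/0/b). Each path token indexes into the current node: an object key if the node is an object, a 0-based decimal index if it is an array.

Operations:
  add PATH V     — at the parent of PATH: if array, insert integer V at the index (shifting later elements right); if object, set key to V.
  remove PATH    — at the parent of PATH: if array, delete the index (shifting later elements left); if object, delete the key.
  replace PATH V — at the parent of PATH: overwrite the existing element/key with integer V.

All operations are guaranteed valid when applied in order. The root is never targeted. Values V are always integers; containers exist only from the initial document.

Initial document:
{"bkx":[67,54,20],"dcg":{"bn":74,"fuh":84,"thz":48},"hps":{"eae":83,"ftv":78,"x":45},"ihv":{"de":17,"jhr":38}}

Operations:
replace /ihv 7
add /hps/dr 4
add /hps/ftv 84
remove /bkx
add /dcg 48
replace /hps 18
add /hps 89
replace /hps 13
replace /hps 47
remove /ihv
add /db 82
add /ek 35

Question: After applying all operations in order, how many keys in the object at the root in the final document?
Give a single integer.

After op 1 (replace /ihv 7): {"bkx":[67,54,20],"dcg":{"bn":74,"fuh":84,"thz":48},"hps":{"eae":83,"ftv":78,"x":45},"ihv":7}
After op 2 (add /hps/dr 4): {"bkx":[67,54,20],"dcg":{"bn":74,"fuh":84,"thz":48},"hps":{"dr":4,"eae":83,"ftv":78,"x":45},"ihv":7}
After op 3 (add /hps/ftv 84): {"bkx":[67,54,20],"dcg":{"bn":74,"fuh":84,"thz":48},"hps":{"dr":4,"eae":83,"ftv":84,"x":45},"ihv":7}
After op 4 (remove /bkx): {"dcg":{"bn":74,"fuh":84,"thz":48},"hps":{"dr":4,"eae":83,"ftv":84,"x":45},"ihv":7}
After op 5 (add /dcg 48): {"dcg":48,"hps":{"dr":4,"eae":83,"ftv":84,"x":45},"ihv":7}
After op 6 (replace /hps 18): {"dcg":48,"hps":18,"ihv":7}
After op 7 (add /hps 89): {"dcg":48,"hps":89,"ihv":7}
After op 8 (replace /hps 13): {"dcg":48,"hps":13,"ihv":7}
After op 9 (replace /hps 47): {"dcg":48,"hps":47,"ihv":7}
After op 10 (remove /ihv): {"dcg":48,"hps":47}
After op 11 (add /db 82): {"db":82,"dcg":48,"hps":47}
After op 12 (add /ek 35): {"db":82,"dcg":48,"ek":35,"hps":47}
Size at the root: 4

Answer: 4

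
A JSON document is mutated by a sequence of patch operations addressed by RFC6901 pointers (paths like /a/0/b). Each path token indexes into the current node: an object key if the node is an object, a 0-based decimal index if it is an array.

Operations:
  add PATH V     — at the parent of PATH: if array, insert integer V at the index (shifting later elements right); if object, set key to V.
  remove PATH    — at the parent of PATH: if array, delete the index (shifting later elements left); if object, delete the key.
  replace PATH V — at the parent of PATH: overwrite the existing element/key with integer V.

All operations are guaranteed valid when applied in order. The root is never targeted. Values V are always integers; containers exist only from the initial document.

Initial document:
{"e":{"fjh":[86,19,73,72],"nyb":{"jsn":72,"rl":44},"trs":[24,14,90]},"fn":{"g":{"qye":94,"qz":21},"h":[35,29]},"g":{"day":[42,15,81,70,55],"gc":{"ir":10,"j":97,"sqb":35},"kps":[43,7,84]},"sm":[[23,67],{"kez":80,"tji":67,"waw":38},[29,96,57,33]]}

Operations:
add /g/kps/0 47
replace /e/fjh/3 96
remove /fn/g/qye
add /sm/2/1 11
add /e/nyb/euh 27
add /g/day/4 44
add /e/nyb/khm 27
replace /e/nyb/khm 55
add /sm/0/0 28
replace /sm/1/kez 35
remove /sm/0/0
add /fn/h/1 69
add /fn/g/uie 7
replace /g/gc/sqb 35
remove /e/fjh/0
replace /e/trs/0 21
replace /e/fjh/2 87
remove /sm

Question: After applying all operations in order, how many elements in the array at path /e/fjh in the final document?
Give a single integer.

After op 1 (add /g/kps/0 47): {"e":{"fjh":[86,19,73,72],"nyb":{"jsn":72,"rl":44},"trs":[24,14,90]},"fn":{"g":{"qye":94,"qz":21},"h":[35,29]},"g":{"day":[42,15,81,70,55],"gc":{"ir":10,"j":97,"sqb":35},"kps":[47,43,7,84]},"sm":[[23,67],{"kez":80,"tji":67,"waw":38},[29,96,57,33]]}
After op 2 (replace /e/fjh/3 96): {"e":{"fjh":[86,19,73,96],"nyb":{"jsn":72,"rl":44},"trs":[24,14,90]},"fn":{"g":{"qye":94,"qz":21},"h":[35,29]},"g":{"day":[42,15,81,70,55],"gc":{"ir":10,"j":97,"sqb":35},"kps":[47,43,7,84]},"sm":[[23,67],{"kez":80,"tji":67,"waw":38},[29,96,57,33]]}
After op 3 (remove /fn/g/qye): {"e":{"fjh":[86,19,73,96],"nyb":{"jsn":72,"rl":44},"trs":[24,14,90]},"fn":{"g":{"qz":21},"h":[35,29]},"g":{"day":[42,15,81,70,55],"gc":{"ir":10,"j":97,"sqb":35},"kps":[47,43,7,84]},"sm":[[23,67],{"kez":80,"tji":67,"waw":38},[29,96,57,33]]}
After op 4 (add /sm/2/1 11): {"e":{"fjh":[86,19,73,96],"nyb":{"jsn":72,"rl":44},"trs":[24,14,90]},"fn":{"g":{"qz":21},"h":[35,29]},"g":{"day":[42,15,81,70,55],"gc":{"ir":10,"j":97,"sqb":35},"kps":[47,43,7,84]},"sm":[[23,67],{"kez":80,"tji":67,"waw":38},[29,11,96,57,33]]}
After op 5 (add /e/nyb/euh 27): {"e":{"fjh":[86,19,73,96],"nyb":{"euh":27,"jsn":72,"rl":44},"trs":[24,14,90]},"fn":{"g":{"qz":21},"h":[35,29]},"g":{"day":[42,15,81,70,55],"gc":{"ir":10,"j":97,"sqb":35},"kps":[47,43,7,84]},"sm":[[23,67],{"kez":80,"tji":67,"waw":38},[29,11,96,57,33]]}
After op 6 (add /g/day/4 44): {"e":{"fjh":[86,19,73,96],"nyb":{"euh":27,"jsn":72,"rl":44},"trs":[24,14,90]},"fn":{"g":{"qz":21},"h":[35,29]},"g":{"day":[42,15,81,70,44,55],"gc":{"ir":10,"j":97,"sqb":35},"kps":[47,43,7,84]},"sm":[[23,67],{"kez":80,"tji":67,"waw":38},[29,11,96,57,33]]}
After op 7 (add /e/nyb/khm 27): {"e":{"fjh":[86,19,73,96],"nyb":{"euh":27,"jsn":72,"khm":27,"rl":44},"trs":[24,14,90]},"fn":{"g":{"qz":21},"h":[35,29]},"g":{"day":[42,15,81,70,44,55],"gc":{"ir":10,"j":97,"sqb":35},"kps":[47,43,7,84]},"sm":[[23,67],{"kez":80,"tji":67,"waw":38},[29,11,96,57,33]]}
After op 8 (replace /e/nyb/khm 55): {"e":{"fjh":[86,19,73,96],"nyb":{"euh":27,"jsn":72,"khm":55,"rl":44},"trs":[24,14,90]},"fn":{"g":{"qz":21},"h":[35,29]},"g":{"day":[42,15,81,70,44,55],"gc":{"ir":10,"j":97,"sqb":35},"kps":[47,43,7,84]},"sm":[[23,67],{"kez":80,"tji":67,"waw":38},[29,11,96,57,33]]}
After op 9 (add /sm/0/0 28): {"e":{"fjh":[86,19,73,96],"nyb":{"euh":27,"jsn":72,"khm":55,"rl":44},"trs":[24,14,90]},"fn":{"g":{"qz":21},"h":[35,29]},"g":{"day":[42,15,81,70,44,55],"gc":{"ir":10,"j":97,"sqb":35},"kps":[47,43,7,84]},"sm":[[28,23,67],{"kez":80,"tji":67,"waw":38},[29,11,96,57,33]]}
After op 10 (replace /sm/1/kez 35): {"e":{"fjh":[86,19,73,96],"nyb":{"euh":27,"jsn":72,"khm":55,"rl":44},"trs":[24,14,90]},"fn":{"g":{"qz":21},"h":[35,29]},"g":{"day":[42,15,81,70,44,55],"gc":{"ir":10,"j":97,"sqb":35},"kps":[47,43,7,84]},"sm":[[28,23,67],{"kez":35,"tji":67,"waw":38},[29,11,96,57,33]]}
After op 11 (remove /sm/0/0): {"e":{"fjh":[86,19,73,96],"nyb":{"euh":27,"jsn":72,"khm":55,"rl":44},"trs":[24,14,90]},"fn":{"g":{"qz":21},"h":[35,29]},"g":{"day":[42,15,81,70,44,55],"gc":{"ir":10,"j":97,"sqb":35},"kps":[47,43,7,84]},"sm":[[23,67],{"kez":35,"tji":67,"waw":38},[29,11,96,57,33]]}
After op 12 (add /fn/h/1 69): {"e":{"fjh":[86,19,73,96],"nyb":{"euh":27,"jsn":72,"khm":55,"rl":44},"trs":[24,14,90]},"fn":{"g":{"qz":21},"h":[35,69,29]},"g":{"day":[42,15,81,70,44,55],"gc":{"ir":10,"j":97,"sqb":35},"kps":[47,43,7,84]},"sm":[[23,67],{"kez":35,"tji":67,"waw":38},[29,11,96,57,33]]}
After op 13 (add /fn/g/uie 7): {"e":{"fjh":[86,19,73,96],"nyb":{"euh":27,"jsn":72,"khm":55,"rl":44},"trs":[24,14,90]},"fn":{"g":{"qz":21,"uie":7},"h":[35,69,29]},"g":{"day":[42,15,81,70,44,55],"gc":{"ir":10,"j":97,"sqb":35},"kps":[47,43,7,84]},"sm":[[23,67],{"kez":35,"tji":67,"waw":38},[29,11,96,57,33]]}
After op 14 (replace /g/gc/sqb 35): {"e":{"fjh":[86,19,73,96],"nyb":{"euh":27,"jsn":72,"khm":55,"rl":44},"trs":[24,14,90]},"fn":{"g":{"qz":21,"uie":7},"h":[35,69,29]},"g":{"day":[42,15,81,70,44,55],"gc":{"ir":10,"j":97,"sqb":35},"kps":[47,43,7,84]},"sm":[[23,67],{"kez":35,"tji":67,"waw":38},[29,11,96,57,33]]}
After op 15 (remove /e/fjh/0): {"e":{"fjh":[19,73,96],"nyb":{"euh":27,"jsn":72,"khm":55,"rl":44},"trs":[24,14,90]},"fn":{"g":{"qz":21,"uie":7},"h":[35,69,29]},"g":{"day":[42,15,81,70,44,55],"gc":{"ir":10,"j":97,"sqb":35},"kps":[47,43,7,84]},"sm":[[23,67],{"kez":35,"tji":67,"waw":38},[29,11,96,57,33]]}
After op 16 (replace /e/trs/0 21): {"e":{"fjh":[19,73,96],"nyb":{"euh":27,"jsn":72,"khm":55,"rl":44},"trs":[21,14,90]},"fn":{"g":{"qz":21,"uie":7},"h":[35,69,29]},"g":{"day":[42,15,81,70,44,55],"gc":{"ir":10,"j":97,"sqb":35},"kps":[47,43,7,84]},"sm":[[23,67],{"kez":35,"tji":67,"waw":38},[29,11,96,57,33]]}
After op 17 (replace /e/fjh/2 87): {"e":{"fjh":[19,73,87],"nyb":{"euh":27,"jsn":72,"khm":55,"rl":44},"trs":[21,14,90]},"fn":{"g":{"qz":21,"uie":7},"h":[35,69,29]},"g":{"day":[42,15,81,70,44,55],"gc":{"ir":10,"j":97,"sqb":35},"kps":[47,43,7,84]},"sm":[[23,67],{"kez":35,"tji":67,"waw":38},[29,11,96,57,33]]}
After op 18 (remove /sm): {"e":{"fjh":[19,73,87],"nyb":{"euh":27,"jsn":72,"khm":55,"rl":44},"trs":[21,14,90]},"fn":{"g":{"qz":21,"uie":7},"h":[35,69,29]},"g":{"day":[42,15,81,70,44,55],"gc":{"ir":10,"j":97,"sqb":35},"kps":[47,43,7,84]}}
Size at path /e/fjh: 3

Answer: 3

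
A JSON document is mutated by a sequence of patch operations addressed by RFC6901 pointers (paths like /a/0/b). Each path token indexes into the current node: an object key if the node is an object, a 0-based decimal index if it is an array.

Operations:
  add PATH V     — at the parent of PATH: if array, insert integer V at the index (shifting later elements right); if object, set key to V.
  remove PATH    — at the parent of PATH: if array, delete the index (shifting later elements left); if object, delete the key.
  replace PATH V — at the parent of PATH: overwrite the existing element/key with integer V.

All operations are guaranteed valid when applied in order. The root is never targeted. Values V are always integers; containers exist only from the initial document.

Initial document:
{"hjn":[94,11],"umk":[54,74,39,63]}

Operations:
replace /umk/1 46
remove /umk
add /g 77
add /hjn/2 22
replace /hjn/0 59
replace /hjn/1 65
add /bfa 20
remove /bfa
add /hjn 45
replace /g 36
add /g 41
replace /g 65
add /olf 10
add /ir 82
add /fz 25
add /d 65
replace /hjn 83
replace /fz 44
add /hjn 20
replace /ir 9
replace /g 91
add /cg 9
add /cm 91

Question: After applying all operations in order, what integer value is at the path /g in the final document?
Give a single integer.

Answer: 91

Derivation:
After op 1 (replace /umk/1 46): {"hjn":[94,11],"umk":[54,46,39,63]}
After op 2 (remove /umk): {"hjn":[94,11]}
After op 3 (add /g 77): {"g":77,"hjn":[94,11]}
After op 4 (add /hjn/2 22): {"g":77,"hjn":[94,11,22]}
After op 5 (replace /hjn/0 59): {"g":77,"hjn":[59,11,22]}
After op 6 (replace /hjn/1 65): {"g":77,"hjn":[59,65,22]}
After op 7 (add /bfa 20): {"bfa":20,"g":77,"hjn":[59,65,22]}
After op 8 (remove /bfa): {"g":77,"hjn":[59,65,22]}
After op 9 (add /hjn 45): {"g":77,"hjn":45}
After op 10 (replace /g 36): {"g":36,"hjn":45}
After op 11 (add /g 41): {"g":41,"hjn":45}
After op 12 (replace /g 65): {"g":65,"hjn":45}
After op 13 (add /olf 10): {"g":65,"hjn":45,"olf":10}
After op 14 (add /ir 82): {"g":65,"hjn":45,"ir":82,"olf":10}
After op 15 (add /fz 25): {"fz":25,"g":65,"hjn":45,"ir":82,"olf":10}
After op 16 (add /d 65): {"d":65,"fz":25,"g":65,"hjn":45,"ir":82,"olf":10}
After op 17 (replace /hjn 83): {"d":65,"fz":25,"g":65,"hjn":83,"ir":82,"olf":10}
After op 18 (replace /fz 44): {"d":65,"fz":44,"g":65,"hjn":83,"ir":82,"olf":10}
After op 19 (add /hjn 20): {"d":65,"fz":44,"g":65,"hjn":20,"ir":82,"olf":10}
After op 20 (replace /ir 9): {"d":65,"fz":44,"g":65,"hjn":20,"ir":9,"olf":10}
After op 21 (replace /g 91): {"d":65,"fz":44,"g":91,"hjn":20,"ir":9,"olf":10}
After op 22 (add /cg 9): {"cg":9,"d":65,"fz":44,"g":91,"hjn":20,"ir":9,"olf":10}
After op 23 (add /cm 91): {"cg":9,"cm":91,"d":65,"fz":44,"g":91,"hjn":20,"ir":9,"olf":10}
Value at /g: 91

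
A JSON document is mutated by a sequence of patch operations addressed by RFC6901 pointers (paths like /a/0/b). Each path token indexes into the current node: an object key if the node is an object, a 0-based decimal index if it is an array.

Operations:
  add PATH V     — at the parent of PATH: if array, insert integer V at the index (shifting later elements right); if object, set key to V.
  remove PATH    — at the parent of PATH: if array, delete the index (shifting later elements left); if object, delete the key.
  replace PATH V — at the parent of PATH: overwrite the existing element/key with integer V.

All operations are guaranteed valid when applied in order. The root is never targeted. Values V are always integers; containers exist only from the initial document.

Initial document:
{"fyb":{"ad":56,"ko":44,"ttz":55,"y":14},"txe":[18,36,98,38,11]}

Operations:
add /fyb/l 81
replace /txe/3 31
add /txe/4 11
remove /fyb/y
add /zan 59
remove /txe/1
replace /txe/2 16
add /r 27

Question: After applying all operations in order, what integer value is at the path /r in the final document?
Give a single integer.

After op 1 (add /fyb/l 81): {"fyb":{"ad":56,"ko":44,"l":81,"ttz":55,"y":14},"txe":[18,36,98,38,11]}
After op 2 (replace /txe/3 31): {"fyb":{"ad":56,"ko":44,"l":81,"ttz":55,"y":14},"txe":[18,36,98,31,11]}
After op 3 (add /txe/4 11): {"fyb":{"ad":56,"ko":44,"l":81,"ttz":55,"y":14},"txe":[18,36,98,31,11,11]}
After op 4 (remove /fyb/y): {"fyb":{"ad":56,"ko":44,"l":81,"ttz":55},"txe":[18,36,98,31,11,11]}
After op 5 (add /zan 59): {"fyb":{"ad":56,"ko":44,"l":81,"ttz":55},"txe":[18,36,98,31,11,11],"zan":59}
After op 6 (remove /txe/1): {"fyb":{"ad":56,"ko":44,"l":81,"ttz":55},"txe":[18,98,31,11,11],"zan":59}
After op 7 (replace /txe/2 16): {"fyb":{"ad":56,"ko":44,"l":81,"ttz":55},"txe":[18,98,16,11,11],"zan":59}
After op 8 (add /r 27): {"fyb":{"ad":56,"ko":44,"l":81,"ttz":55},"r":27,"txe":[18,98,16,11,11],"zan":59}
Value at /r: 27

Answer: 27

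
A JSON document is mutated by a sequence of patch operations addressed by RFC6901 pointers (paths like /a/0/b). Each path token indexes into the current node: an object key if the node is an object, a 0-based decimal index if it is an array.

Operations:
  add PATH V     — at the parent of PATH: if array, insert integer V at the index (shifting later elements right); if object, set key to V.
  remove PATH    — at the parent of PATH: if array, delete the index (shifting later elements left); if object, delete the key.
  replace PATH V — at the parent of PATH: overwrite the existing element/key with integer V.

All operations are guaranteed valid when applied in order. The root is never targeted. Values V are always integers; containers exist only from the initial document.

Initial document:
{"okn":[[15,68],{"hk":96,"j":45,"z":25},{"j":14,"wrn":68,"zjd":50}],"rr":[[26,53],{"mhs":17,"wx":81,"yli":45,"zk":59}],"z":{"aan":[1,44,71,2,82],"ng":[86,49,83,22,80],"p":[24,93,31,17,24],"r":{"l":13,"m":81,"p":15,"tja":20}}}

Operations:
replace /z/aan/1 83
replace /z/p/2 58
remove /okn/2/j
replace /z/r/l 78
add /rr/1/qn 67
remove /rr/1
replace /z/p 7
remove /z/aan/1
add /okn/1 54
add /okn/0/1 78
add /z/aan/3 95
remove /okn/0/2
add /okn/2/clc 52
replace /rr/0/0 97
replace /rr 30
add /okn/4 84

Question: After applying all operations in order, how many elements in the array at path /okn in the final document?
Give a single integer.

After op 1 (replace /z/aan/1 83): {"okn":[[15,68],{"hk":96,"j":45,"z":25},{"j":14,"wrn":68,"zjd":50}],"rr":[[26,53],{"mhs":17,"wx":81,"yli":45,"zk":59}],"z":{"aan":[1,83,71,2,82],"ng":[86,49,83,22,80],"p":[24,93,31,17,24],"r":{"l":13,"m":81,"p":15,"tja":20}}}
After op 2 (replace /z/p/2 58): {"okn":[[15,68],{"hk":96,"j":45,"z":25},{"j":14,"wrn":68,"zjd":50}],"rr":[[26,53],{"mhs":17,"wx":81,"yli":45,"zk":59}],"z":{"aan":[1,83,71,2,82],"ng":[86,49,83,22,80],"p":[24,93,58,17,24],"r":{"l":13,"m":81,"p":15,"tja":20}}}
After op 3 (remove /okn/2/j): {"okn":[[15,68],{"hk":96,"j":45,"z":25},{"wrn":68,"zjd":50}],"rr":[[26,53],{"mhs":17,"wx":81,"yli":45,"zk":59}],"z":{"aan":[1,83,71,2,82],"ng":[86,49,83,22,80],"p":[24,93,58,17,24],"r":{"l":13,"m":81,"p":15,"tja":20}}}
After op 4 (replace /z/r/l 78): {"okn":[[15,68],{"hk":96,"j":45,"z":25},{"wrn":68,"zjd":50}],"rr":[[26,53],{"mhs":17,"wx":81,"yli":45,"zk":59}],"z":{"aan":[1,83,71,2,82],"ng":[86,49,83,22,80],"p":[24,93,58,17,24],"r":{"l":78,"m":81,"p":15,"tja":20}}}
After op 5 (add /rr/1/qn 67): {"okn":[[15,68],{"hk":96,"j":45,"z":25},{"wrn":68,"zjd":50}],"rr":[[26,53],{"mhs":17,"qn":67,"wx":81,"yli":45,"zk":59}],"z":{"aan":[1,83,71,2,82],"ng":[86,49,83,22,80],"p":[24,93,58,17,24],"r":{"l":78,"m":81,"p":15,"tja":20}}}
After op 6 (remove /rr/1): {"okn":[[15,68],{"hk":96,"j":45,"z":25},{"wrn":68,"zjd":50}],"rr":[[26,53]],"z":{"aan":[1,83,71,2,82],"ng":[86,49,83,22,80],"p":[24,93,58,17,24],"r":{"l":78,"m":81,"p":15,"tja":20}}}
After op 7 (replace /z/p 7): {"okn":[[15,68],{"hk":96,"j":45,"z":25},{"wrn":68,"zjd":50}],"rr":[[26,53]],"z":{"aan":[1,83,71,2,82],"ng":[86,49,83,22,80],"p":7,"r":{"l":78,"m":81,"p":15,"tja":20}}}
After op 8 (remove /z/aan/1): {"okn":[[15,68],{"hk":96,"j":45,"z":25},{"wrn":68,"zjd":50}],"rr":[[26,53]],"z":{"aan":[1,71,2,82],"ng":[86,49,83,22,80],"p":7,"r":{"l":78,"m":81,"p":15,"tja":20}}}
After op 9 (add /okn/1 54): {"okn":[[15,68],54,{"hk":96,"j":45,"z":25},{"wrn":68,"zjd":50}],"rr":[[26,53]],"z":{"aan":[1,71,2,82],"ng":[86,49,83,22,80],"p":7,"r":{"l":78,"m":81,"p":15,"tja":20}}}
After op 10 (add /okn/0/1 78): {"okn":[[15,78,68],54,{"hk":96,"j":45,"z":25},{"wrn":68,"zjd":50}],"rr":[[26,53]],"z":{"aan":[1,71,2,82],"ng":[86,49,83,22,80],"p":7,"r":{"l":78,"m":81,"p":15,"tja":20}}}
After op 11 (add /z/aan/3 95): {"okn":[[15,78,68],54,{"hk":96,"j":45,"z":25},{"wrn":68,"zjd":50}],"rr":[[26,53]],"z":{"aan":[1,71,2,95,82],"ng":[86,49,83,22,80],"p":7,"r":{"l":78,"m":81,"p":15,"tja":20}}}
After op 12 (remove /okn/0/2): {"okn":[[15,78],54,{"hk":96,"j":45,"z":25},{"wrn":68,"zjd":50}],"rr":[[26,53]],"z":{"aan":[1,71,2,95,82],"ng":[86,49,83,22,80],"p":7,"r":{"l":78,"m":81,"p":15,"tja":20}}}
After op 13 (add /okn/2/clc 52): {"okn":[[15,78],54,{"clc":52,"hk":96,"j":45,"z":25},{"wrn":68,"zjd":50}],"rr":[[26,53]],"z":{"aan":[1,71,2,95,82],"ng":[86,49,83,22,80],"p":7,"r":{"l":78,"m":81,"p":15,"tja":20}}}
After op 14 (replace /rr/0/0 97): {"okn":[[15,78],54,{"clc":52,"hk":96,"j":45,"z":25},{"wrn":68,"zjd":50}],"rr":[[97,53]],"z":{"aan":[1,71,2,95,82],"ng":[86,49,83,22,80],"p":7,"r":{"l":78,"m":81,"p":15,"tja":20}}}
After op 15 (replace /rr 30): {"okn":[[15,78],54,{"clc":52,"hk":96,"j":45,"z":25},{"wrn":68,"zjd":50}],"rr":30,"z":{"aan":[1,71,2,95,82],"ng":[86,49,83,22,80],"p":7,"r":{"l":78,"m":81,"p":15,"tja":20}}}
After op 16 (add /okn/4 84): {"okn":[[15,78],54,{"clc":52,"hk":96,"j":45,"z":25},{"wrn":68,"zjd":50},84],"rr":30,"z":{"aan":[1,71,2,95,82],"ng":[86,49,83,22,80],"p":7,"r":{"l":78,"m":81,"p":15,"tja":20}}}
Size at path /okn: 5

Answer: 5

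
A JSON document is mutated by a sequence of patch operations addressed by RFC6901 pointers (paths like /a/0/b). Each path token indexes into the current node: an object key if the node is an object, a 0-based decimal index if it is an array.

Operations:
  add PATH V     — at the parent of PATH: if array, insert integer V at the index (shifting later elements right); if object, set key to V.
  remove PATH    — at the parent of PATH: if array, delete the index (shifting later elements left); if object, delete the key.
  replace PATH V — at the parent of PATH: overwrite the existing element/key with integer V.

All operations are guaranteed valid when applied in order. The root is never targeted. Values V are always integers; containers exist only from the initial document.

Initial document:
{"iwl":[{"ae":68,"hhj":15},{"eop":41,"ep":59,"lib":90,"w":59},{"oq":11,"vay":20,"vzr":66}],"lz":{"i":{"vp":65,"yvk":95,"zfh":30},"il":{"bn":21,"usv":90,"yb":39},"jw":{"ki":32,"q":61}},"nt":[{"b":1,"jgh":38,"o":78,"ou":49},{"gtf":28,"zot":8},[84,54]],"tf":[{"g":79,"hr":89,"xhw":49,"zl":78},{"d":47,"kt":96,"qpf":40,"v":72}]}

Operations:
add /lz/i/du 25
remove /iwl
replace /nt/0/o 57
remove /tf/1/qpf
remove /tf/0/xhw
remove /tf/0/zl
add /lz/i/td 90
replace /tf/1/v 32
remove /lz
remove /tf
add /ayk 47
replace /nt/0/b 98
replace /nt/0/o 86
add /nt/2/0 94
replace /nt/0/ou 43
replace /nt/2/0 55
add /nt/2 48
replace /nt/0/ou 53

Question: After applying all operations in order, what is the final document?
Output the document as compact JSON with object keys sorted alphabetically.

Answer: {"ayk":47,"nt":[{"b":98,"jgh":38,"o":86,"ou":53},{"gtf":28,"zot":8},48,[55,84,54]]}

Derivation:
After op 1 (add /lz/i/du 25): {"iwl":[{"ae":68,"hhj":15},{"eop":41,"ep":59,"lib":90,"w":59},{"oq":11,"vay":20,"vzr":66}],"lz":{"i":{"du":25,"vp":65,"yvk":95,"zfh":30},"il":{"bn":21,"usv":90,"yb":39},"jw":{"ki":32,"q":61}},"nt":[{"b":1,"jgh":38,"o":78,"ou":49},{"gtf":28,"zot":8},[84,54]],"tf":[{"g":79,"hr":89,"xhw":49,"zl":78},{"d":47,"kt":96,"qpf":40,"v":72}]}
After op 2 (remove /iwl): {"lz":{"i":{"du":25,"vp":65,"yvk":95,"zfh":30},"il":{"bn":21,"usv":90,"yb":39},"jw":{"ki":32,"q":61}},"nt":[{"b":1,"jgh":38,"o":78,"ou":49},{"gtf":28,"zot":8},[84,54]],"tf":[{"g":79,"hr":89,"xhw":49,"zl":78},{"d":47,"kt":96,"qpf":40,"v":72}]}
After op 3 (replace /nt/0/o 57): {"lz":{"i":{"du":25,"vp":65,"yvk":95,"zfh":30},"il":{"bn":21,"usv":90,"yb":39},"jw":{"ki":32,"q":61}},"nt":[{"b":1,"jgh":38,"o":57,"ou":49},{"gtf":28,"zot":8},[84,54]],"tf":[{"g":79,"hr":89,"xhw":49,"zl":78},{"d":47,"kt":96,"qpf":40,"v":72}]}
After op 4 (remove /tf/1/qpf): {"lz":{"i":{"du":25,"vp":65,"yvk":95,"zfh":30},"il":{"bn":21,"usv":90,"yb":39},"jw":{"ki":32,"q":61}},"nt":[{"b":1,"jgh":38,"o":57,"ou":49},{"gtf":28,"zot":8},[84,54]],"tf":[{"g":79,"hr":89,"xhw":49,"zl":78},{"d":47,"kt":96,"v":72}]}
After op 5 (remove /tf/0/xhw): {"lz":{"i":{"du":25,"vp":65,"yvk":95,"zfh":30},"il":{"bn":21,"usv":90,"yb":39},"jw":{"ki":32,"q":61}},"nt":[{"b":1,"jgh":38,"o":57,"ou":49},{"gtf":28,"zot":8},[84,54]],"tf":[{"g":79,"hr":89,"zl":78},{"d":47,"kt":96,"v":72}]}
After op 6 (remove /tf/0/zl): {"lz":{"i":{"du":25,"vp":65,"yvk":95,"zfh":30},"il":{"bn":21,"usv":90,"yb":39},"jw":{"ki":32,"q":61}},"nt":[{"b":1,"jgh":38,"o":57,"ou":49},{"gtf":28,"zot":8},[84,54]],"tf":[{"g":79,"hr":89},{"d":47,"kt":96,"v":72}]}
After op 7 (add /lz/i/td 90): {"lz":{"i":{"du":25,"td":90,"vp":65,"yvk":95,"zfh":30},"il":{"bn":21,"usv":90,"yb":39},"jw":{"ki":32,"q":61}},"nt":[{"b":1,"jgh":38,"o":57,"ou":49},{"gtf":28,"zot":8},[84,54]],"tf":[{"g":79,"hr":89},{"d":47,"kt":96,"v":72}]}
After op 8 (replace /tf/1/v 32): {"lz":{"i":{"du":25,"td":90,"vp":65,"yvk":95,"zfh":30},"il":{"bn":21,"usv":90,"yb":39},"jw":{"ki":32,"q":61}},"nt":[{"b":1,"jgh":38,"o":57,"ou":49},{"gtf":28,"zot":8},[84,54]],"tf":[{"g":79,"hr":89},{"d":47,"kt":96,"v":32}]}
After op 9 (remove /lz): {"nt":[{"b":1,"jgh":38,"o":57,"ou":49},{"gtf":28,"zot":8},[84,54]],"tf":[{"g":79,"hr":89},{"d":47,"kt":96,"v":32}]}
After op 10 (remove /tf): {"nt":[{"b":1,"jgh":38,"o":57,"ou":49},{"gtf":28,"zot":8},[84,54]]}
After op 11 (add /ayk 47): {"ayk":47,"nt":[{"b":1,"jgh":38,"o":57,"ou":49},{"gtf":28,"zot":8},[84,54]]}
After op 12 (replace /nt/0/b 98): {"ayk":47,"nt":[{"b":98,"jgh":38,"o":57,"ou":49},{"gtf":28,"zot":8},[84,54]]}
After op 13 (replace /nt/0/o 86): {"ayk":47,"nt":[{"b":98,"jgh":38,"o":86,"ou":49},{"gtf":28,"zot":8},[84,54]]}
After op 14 (add /nt/2/0 94): {"ayk":47,"nt":[{"b":98,"jgh":38,"o":86,"ou":49},{"gtf":28,"zot":8},[94,84,54]]}
After op 15 (replace /nt/0/ou 43): {"ayk":47,"nt":[{"b":98,"jgh":38,"o":86,"ou":43},{"gtf":28,"zot":8},[94,84,54]]}
After op 16 (replace /nt/2/0 55): {"ayk":47,"nt":[{"b":98,"jgh":38,"o":86,"ou":43},{"gtf":28,"zot":8},[55,84,54]]}
After op 17 (add /nt/2 48): {"ayk":47,"nt":[{"b":98,"jgh":38,"o":86,"ou":43},{"gtf":28,"zot":8},48,[55,84,54]]}
After op 18 (replace /nt/0/ou 53): {"ayk":47,"nt":[{"b":98,"jgh":38,"o":86,"ou":53},{"gtf":28,"zot":8},48,[55,84,54]]}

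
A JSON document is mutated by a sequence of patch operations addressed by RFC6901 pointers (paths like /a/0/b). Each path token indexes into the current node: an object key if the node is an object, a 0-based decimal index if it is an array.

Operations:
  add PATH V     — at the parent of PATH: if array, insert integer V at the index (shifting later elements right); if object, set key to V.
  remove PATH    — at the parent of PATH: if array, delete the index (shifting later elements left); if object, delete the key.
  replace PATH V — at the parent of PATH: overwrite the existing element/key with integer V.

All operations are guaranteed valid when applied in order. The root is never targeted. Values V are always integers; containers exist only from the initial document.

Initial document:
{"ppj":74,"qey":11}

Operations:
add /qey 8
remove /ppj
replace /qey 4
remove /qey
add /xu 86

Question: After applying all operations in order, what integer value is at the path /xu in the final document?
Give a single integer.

After op 1 (add /qey 8): {"ppj":74,"qey":8}
After op 2 (remove /ppj): {"qey":8}
After op 3 (replace /qey 4): {"qey":4}
After op 4 (remove /qey): {}
After op 5 (add /xu 86): {"xu":86}
Value at /xu: 86

Answer: 86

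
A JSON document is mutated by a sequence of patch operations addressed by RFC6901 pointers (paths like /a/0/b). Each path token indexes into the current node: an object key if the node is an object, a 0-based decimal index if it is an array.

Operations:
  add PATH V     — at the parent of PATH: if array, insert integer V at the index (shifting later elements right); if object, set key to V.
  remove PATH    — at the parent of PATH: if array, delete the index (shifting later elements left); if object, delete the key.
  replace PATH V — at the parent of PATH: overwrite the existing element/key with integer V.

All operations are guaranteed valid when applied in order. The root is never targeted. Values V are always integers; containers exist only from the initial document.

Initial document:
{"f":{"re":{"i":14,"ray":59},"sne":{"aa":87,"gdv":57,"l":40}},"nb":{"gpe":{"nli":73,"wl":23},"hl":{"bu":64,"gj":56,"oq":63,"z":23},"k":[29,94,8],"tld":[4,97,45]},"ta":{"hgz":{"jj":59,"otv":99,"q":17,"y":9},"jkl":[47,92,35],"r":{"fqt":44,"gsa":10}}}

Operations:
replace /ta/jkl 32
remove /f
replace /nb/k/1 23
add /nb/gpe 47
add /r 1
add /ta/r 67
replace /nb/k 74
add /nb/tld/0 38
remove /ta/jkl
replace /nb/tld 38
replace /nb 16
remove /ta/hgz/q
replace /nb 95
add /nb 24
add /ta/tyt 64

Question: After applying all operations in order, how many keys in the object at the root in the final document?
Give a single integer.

Answer: 3

Derivation:
After op 1 (replace /ta/jkl 32): {"f":{"re":{"i":14,"ray":59},"sne":{"aa":87,"gdv":57,"l":40}},"nb":{"gpe":{"nli":73,"wl":23},"hl":{"bu":64,"gj":56,"oq":63,"z":23},"k":[29,94,8],"tld":[4,97,45]},"ta":{"hgz":{"jj":59,"otv":99,"q":17,"y":9},"jkl":32,"r":{"fqt":44,"gsa":10}}}
After op 2 (remove /f): {"nb":{"gpe":{"nli":73,"wl":23},"hl":{"bu":64,"gj":56,"oq":63,"z":23},"k":[29,94,8],"tld":[4,97,45]},"ta":{"hgz":{"jj":59,"otv":99,"q":17,"y":9},"jkl":32,"r":{"fqt":44,"gsa":10}}}
After op 3 (replace /nb/k/1 23): {"nb":{"gpe":{"nli":73,"wl":23},"hl":{"bu":64,"gj":56,"oq":63,"z":23},"k":[29,23,8],"tld":[4,97,45]},"ta":{"hgz":{"jj":59,"otv":99,"q":17,"y":9},"jkl":32,"r":{"fqt":44,"gsa":10}}}
After op 4 (add /nb/gpe 47): {"nb":{"gpe":47,"hl":{"bu":64,"gj":56,"oq":63,"z":23},"k":[29,23,8],"tld":[4,97,45]},"ta":{"hgz":{"jj":59,"otv":99,"q":17,"y":9},"jkl":32,"r":{"fqt":44,"gsa":10}}}
After op 5 (add /r 1): {"nb":{"gpe":47,"hl":{"bu":64,"gj":56,"oq":63,"z":23},"k":[29,23,8],"tld":[4,97,45]},"r":1,"ta":{"hgz":{"jj":59,"otv":99,"q":17,"y":9},"jkl":32,"r":{"fqt":44,"gsa":10}}}
After op 6 (add /ta/r 67): {"nb":{"gpe":47,"hl":{"bu":64,"gj":56,"oq":63,"z":23},"k":[29,23,8],"tld":[4,97,45]},"r":1,"ta":{"hgz":{"jj":59,"otv":99,"q":17,"y":9},"jkl":32,"r":67}}
After op 7 (replace /nb/k 74): {"nb":{"gpe":47,"hl":{"bu":64,"gj":56,"oq":63,"z":23},"k":74,"tld":[4,97,45]},"r":1,"ta":{"hgz":{"jj":59,"otv":99,"q":17,"y":9},"jkl":32,"r":67}}
After op 8 (add /nb/tld/0 38): {"nb":{"gpe":47,"hl":{"bu":64,"gj":56,"oq":63,"z":23},"k":74,"tld":[38,4,97,45]},"r":1,"ta":{"hgz":{"jj":59,"otv":99,"q":17,"y":9},"jkl":32,"r":67}}
After op 9 (remove /ta/jkl): {"nb":{"gpe":47,"hl":{"bu":64,"gj":56,"oq":63,"z":23},"k":74,"tld":[38,4,97,45]},"r":1,"ta":{"hgz":{"jj":59,"otv":99,"q":17,"y":9},"r":67}}
After op 10 (replace /nb/tld 38): {"nb":{"gpe":47,"hl":{"bu":64,"gj":56,"oq":63,"z":23},"k":74,"tld":38},"r":1,"ta":{"hgz":{"jj":59,"otv":99,"q":17,"y":9},"r":67}}
After op 11 (replace /nb 16): {"nb":16,"r":1,"ta":{"hgz":{"jj":59,"otv":99,"q":17,"y":9},"r":67}}
After op 12 (remove /ta/hgz/q): {"nb":16,"r":1,"ta":{"hgz":{"jj":59,"otv":99,"y":9},"r":67}}
After op 13 (replace /nb 95): {"nb":95,"r":1,"ta":{"hgz":{"jj":59,"otv":99,"y":9},"r":67}}
After op 14 (add /nb 24): {"nb":24,"r":1,"ta":{"hgz":{"jj":59,"otv":99,"y":9},"r":67}}
After op 15 (add /ta/tyt 64): {"nb":24,"r":1,"ta":{"hgz":{"jj":59,"otv":99,"y":9},"r":67,"tyt":64}}
Size at the root: 3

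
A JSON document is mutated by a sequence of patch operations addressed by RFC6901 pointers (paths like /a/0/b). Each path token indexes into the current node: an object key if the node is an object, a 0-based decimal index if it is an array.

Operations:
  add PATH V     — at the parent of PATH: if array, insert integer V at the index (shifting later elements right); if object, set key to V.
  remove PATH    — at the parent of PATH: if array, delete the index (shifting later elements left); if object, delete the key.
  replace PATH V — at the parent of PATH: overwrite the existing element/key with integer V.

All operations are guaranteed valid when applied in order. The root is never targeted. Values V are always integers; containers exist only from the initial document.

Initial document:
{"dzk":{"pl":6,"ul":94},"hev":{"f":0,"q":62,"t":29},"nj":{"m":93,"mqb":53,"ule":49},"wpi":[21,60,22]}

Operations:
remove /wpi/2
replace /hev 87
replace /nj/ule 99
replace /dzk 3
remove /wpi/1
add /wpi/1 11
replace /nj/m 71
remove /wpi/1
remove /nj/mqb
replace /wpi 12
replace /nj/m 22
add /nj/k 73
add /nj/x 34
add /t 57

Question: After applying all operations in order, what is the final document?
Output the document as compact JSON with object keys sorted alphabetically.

After op 1 (remove /wpi/2): {"dzk":{"pl":6,"ul":94},"hev":{"f":0,"q":62,"t":29},"nj":{"m":93,"mqb":53,"ule":49},"wpi":[21,60]}
After op 2 (replace /hev 87): {"dzk":{"pl":6,"ul":94},"hev":87,"nj":{"m":93,"mqb":53,"ule":49},"wpi":[21,60]}
After op 3 (replace /nj/ule 99): {"dzk":{"pl":6,"ul":94},"hev":87,"nj":{"m":93,"mqb":53,"ule":99},"wpi":[21,60]}
After op 4 (replace /dzk 3): {"dzk":3,"hev":87,"nj":{"m":93,"mqb":53,"ule":99},"wpi":[21,60]}
After op 5 (remove /wpi/1): {"dzk":3,"hev":87,"nj":{"m":93,"mqb":53,"ule":99},"wpi":[21]}
After op 6 (add /wpi/1 11): {"dzk":3,"hev":87,"nj":{"m":93,"mqb":53,"ule":99},"wpi":[21,11]}
After op 7 (replace /nj/m 71): {"dzk":3,"hev":87,"nj":{"m":71,"mqb":53,"ule":99},"wpi":[21,11]}
After op 8 (remove /wpi/1): {"dzk":3,"hev":87,"nj":{"m":71,"mqb":53,"ule":99},"wpi":[21]}
After op 9 (remove /nj/mqb): {"dzk":3,"hev":87,"nj":{"m":71,"ule":99},"wpi":[21]}
After op 10 (replace /wpi 12): {"dzk":3,"hev":87,"nj":{"m":71,"ule":99},"wpi":12}
After op 11 (replace /nj/m 22): {"dzk":3,"hev":87,"nj":{"m":22,"ule":99},"wpi":12}
After op 12 (add /nj/k 73): {"dzk":3,"hev":87,"nj":{"k":73,"m":22,"ule":99},"wpi":12}
After op 13 (add /nj/x 34): {"dzk":3,"hev":87,"nj":{"k":73,"m":22,"ule":99,"x":34},"wpi":12}
After op 14 (add /t 57): {"dzk":3,"hev":87,"nj":{"k":73,"m":22,"ule":99,"x":34},"t":57,"wpi":12}

Answer: {"dzk":3,"hev":87,"nj":{"k":73,"m":22,"ule":99,"x":34},"t":57,"wpi":12}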